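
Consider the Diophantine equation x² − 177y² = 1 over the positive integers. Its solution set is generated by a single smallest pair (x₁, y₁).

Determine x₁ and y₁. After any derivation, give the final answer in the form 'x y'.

d=177: √d = [13; 3,3,2,8,2,3,3,26] (ℓ=8, even), read p_7/q_7
step 0: (13, 1)  from 13·(1,0) + (0,1)
step 1: (40, 3)  from 3·(13,1) + (1,0)
…
step 3: (306, 23)  from 2·(133,10) + (40,3)
step 4: (2581, 194)  from 8·(306,23) + (133,10)
…
step 6: (18985, 1427)  from 3·(5468,411) + (2581,194)
step 7: (62423, 4692)  from 3·(18985,1427) + (5468,411)
→ (62423, 4692).  Check: 62423²=3896630929, 177·4692²=3896630928, difference 1.

62423 4692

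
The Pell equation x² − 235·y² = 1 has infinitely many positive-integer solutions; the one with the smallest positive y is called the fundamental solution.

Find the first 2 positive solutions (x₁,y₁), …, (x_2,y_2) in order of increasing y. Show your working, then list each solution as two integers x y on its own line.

46 3
4231 276

d=235: √d = [15; 3,30] (ℓ=2, even), read p_1/q_1
a_0=15:  p_0=15·1+0=15,  q_0=15·0+1=1
a_1=3:  p_1=3·15+1=46,  q_1=3·1+0=3
fundamental: x₁=46, y₁=3  (since 2116 − 235·9 = 1)
(46+3√235)^2 = 4231 + 276√235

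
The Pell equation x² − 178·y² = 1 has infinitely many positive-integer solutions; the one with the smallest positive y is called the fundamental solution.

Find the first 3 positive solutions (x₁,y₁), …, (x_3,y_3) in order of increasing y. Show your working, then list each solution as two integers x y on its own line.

√178 = [13; 2,1,12,1,2,26, …], period ℓ=6 (even) → k=5
a_0=13:  p_0=13·1+0=13,  q_0=13·0+1=1
a_1=2:  p_1=2·13+1=27,  q_1=2·1+0=2
a_2=1:  p_2=1·27+13=40,  q_2=1·2+1=3
…
a_4=1:  p_4=1·507+40=547,  q_4=1·38+3=41
a_5=2:  p_5=2·547+507=1601,  q_5=2·41+38=120
(x₁, y₁) = (1601, 120);  1601² − 178·120² = 1 ✓
(1601+120√178)^2 = 5126401 + 384240√178
(1601+120√178)^3 = 16414734401 + 1230336360√178

1601 120
5126401 384240
16414734401 1230336360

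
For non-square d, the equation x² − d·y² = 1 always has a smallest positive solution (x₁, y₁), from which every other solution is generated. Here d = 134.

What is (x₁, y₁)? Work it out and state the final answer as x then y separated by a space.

145925 12606

√134 → a₀=11, period (1,1,2,1,3,…,1,1,22); ℓ=14 even so k=13
a_0=11:  p_0=11·1+0=11,  q_0=11·0+1=1
a_1=1:  p_1=1·11+1=12,  q_1=1·1+0=1
a_2=1:  p_2=1·12+11=23,  q_2=1·1+1=2
…
a_5=3:  p_5=3·81+58=301,  q_5=3·7+5=26
…
a_7=10:  p_7=10·382+301=4121,  q_7=10·33+26=356
a_8=1:  p_8=1·4121+382=4503,  q_8=1·356+33=389
a_9=3:  p_9=3·4503+4121=17630,  q_9=3·389+356=1523
a_10=1:  p_10=1·17630+4503=22133,  q_10=1·1523+389=1912
a_11=2:  p_11=2·22133+17630=61896,  q_11=2·1912+1523=5347
a_12=1:  p_12=1·61896+22133=84029,  q_12=1·5347+1912=7259
a_13=1:  p_13=1·84029+61896=145925,  q_13=1·7259+5347=12606
fundamental: x₁=145925, y₁=12606  (since 21294105625 − 134·158911236 = 1)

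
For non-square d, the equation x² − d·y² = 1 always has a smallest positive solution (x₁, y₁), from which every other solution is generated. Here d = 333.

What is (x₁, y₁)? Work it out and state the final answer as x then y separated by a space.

[18; 4,36] for √333; ℓ=2 ⇒ convergent index 1
step 0: (18, 1)  from 18·(1,0) + (0,1)
step 1: (73, 4)  from 4·(18,1) + (1,0)
→ (73, 4).  Check: 73²=5329, 333·4²=5328, difference 1.

73 4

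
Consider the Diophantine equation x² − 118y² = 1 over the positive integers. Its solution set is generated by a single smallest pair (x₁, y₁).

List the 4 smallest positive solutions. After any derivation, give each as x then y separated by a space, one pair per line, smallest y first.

306917 28254
188396089777 17343265836
115643925371868101 10645886241146970
70986173286526887819457 6534806934930865917144

√118 → a₀=10, period (1,6,3,2,10,2,3,6,1,20); ℓ=10 even so k=9
i=0: a=10 ⇒ p=10, q=1
…
i=5: a=10 ⇒ p=5779, q=532
…
i=8: a=6 ⇒ p=264802, q=24377
i=9: a=1 ⇒ p=306917, q=28254
→ (306917, 28254).  Check: 306917²=94198044889, 118·28254²=94198044888, difference 1.
(306917+28254√118)^2 = 188396089777 + 17343265836√118
(306917+28254√118)^3 = 115643925371868101 + 10645886241146970√118
(306917+28254√118)^4 = 70986173286526887819457 + 6534806934930865917144√118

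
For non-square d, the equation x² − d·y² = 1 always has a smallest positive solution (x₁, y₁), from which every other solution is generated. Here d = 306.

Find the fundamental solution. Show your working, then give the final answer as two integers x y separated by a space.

35 2

[17; 2,34] for √306; ℓ=2 ⇒ convergent index 1
a_0=17:  p_0=17·1+0=17,  q_0=17·0+1=1
a_1=2:  p_1=2·17+1=35,  q_1=2·1+0=2
→ (35, 2).  Check: 35²=1225, 306·2²=1224, difference 1.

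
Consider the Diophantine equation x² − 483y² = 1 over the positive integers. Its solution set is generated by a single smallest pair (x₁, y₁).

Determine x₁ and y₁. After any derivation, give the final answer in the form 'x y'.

22 1

d=483: √d = [21; 1,42] (ℓ=2, even), read p_1/q_1
a_0=21:  p_0=21·1+0=21,  q_0=21·0+1=1
a_1=1:  p_1=1·21+1=22,  q_1=1·1+0=1
→ (22, 1).  Check: 22²=484, 483·1²=483, difference 1.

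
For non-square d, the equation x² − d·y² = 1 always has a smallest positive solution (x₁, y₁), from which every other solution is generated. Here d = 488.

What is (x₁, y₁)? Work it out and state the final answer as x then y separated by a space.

243 11

√488 → a₀=22, period (11,44); ℓ=2 even so k=1
a_0=22:  p_0=22·1+0=22,  q_0=22·0+1=1
a_1=11:  p_1=11·22+1=243,  q_1=11·1+0=11
fundamental: x₁=243, y₁=11  (since 59049 − 488·121 = 1)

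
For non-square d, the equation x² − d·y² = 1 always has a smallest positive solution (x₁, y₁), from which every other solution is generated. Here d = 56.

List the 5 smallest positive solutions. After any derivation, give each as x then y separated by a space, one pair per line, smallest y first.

[7; 2,14] for √56; ℓ=2 ⇒ convergent index 1
k=0  a_k=7  p_k/q_k = 7/1
k=1  a_k=2  p_k/q_k = 15/2
(x₁, y₁) = (15, 2);  15² − 56·2² = 1 ✓
n=2: (15,2)∘(15,2) = (15·15+56·2·2, 15·2+2·15) = (449,60)
n=3: (449,60)∘(15,2) = (15·449+56·2·60, 15·60+2·449) = (13455,1798)
n=4: (13455,1798)∘(15,2) = (15·13455+56·2·1798, 15·1798+2·13455) = (403201,53880)
n=5: (403201,53880)∘(15,2) = (15·403201+56·2·53880, 15·53880+2·403201) = (12082575,1614602)

15 2
449 60
13455 1798
403201 53880
12082575 1614602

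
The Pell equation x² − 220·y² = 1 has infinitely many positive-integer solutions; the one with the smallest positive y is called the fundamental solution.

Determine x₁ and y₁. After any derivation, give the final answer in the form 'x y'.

89 6

√220 → a₀=14, period (1,4,1,28); ℓ=4 even so k=3
step 0: (14, 1)  from 14·(1,0) + (0,1)
…
step 2: (74, 5)  from 4·(15,1) + (14,1)
step 3: (89, 6)  from 1·(74,5) + (15,1)
fundamental: x₁=89, y₁=6  (since 7921 − 220·36 = 1)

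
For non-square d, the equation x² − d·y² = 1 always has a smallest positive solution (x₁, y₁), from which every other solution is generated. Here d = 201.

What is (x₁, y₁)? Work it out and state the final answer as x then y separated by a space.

√201 = [14; 5,1,1,1,2,…,1,5,28, …], period ℓ=14 (even) → k=13
step 0: (14, 1)  from 14·(1,0) + (0,1)
step 1: (71, 5)  from 5·(14,1) + (1,0)
step 2: (85, 6)  from 1·(71,5) + (14,1)
step 3: (156, 11)  from 1·(85,6) + (71,5)
…
step 6: (879, 62)  from 1·(638,45) + (241,17)
…
step 8: (8549, 603)  from 1·(7670,541) + (879,62)
step 9: (24768, 1747)  from 2·(8549,603) + (7670,541)
…
step 12: (91402, 6447)  from 1·(58085,4097) + (33317,2350)
step 13: (515095, 36332)  from 5·(91402,6447) + (58085,4097)
(x₁, y₁) = (515095, 36332);  515095² − 201·36332² = 1 ✓

515095 36332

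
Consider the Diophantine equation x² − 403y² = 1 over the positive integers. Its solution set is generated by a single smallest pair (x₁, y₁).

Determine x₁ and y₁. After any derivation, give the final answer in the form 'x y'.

669878 33369

√403 → a₀=20, period (13,2,1,3,1,3,1,2,13,40); ℓ=10 even so k=9
k=0  a_k=20  p_k/q_k = 20/1
k=1  a_k=13  p_k/q_k = 261/13
k=2  a_k=2  p_k/q_k = 542/27
…
k=6  a_k=3  p_k/q_k = 14213/708
…
k=8  a_k=2  p_k/q_k = 50147/2498
k=9  a_k=13  p_k/q_k = 669878/33369
→ (669878, 33369).  Check: 669878²=448736534884, 403·33369²=448736534883, difference 1.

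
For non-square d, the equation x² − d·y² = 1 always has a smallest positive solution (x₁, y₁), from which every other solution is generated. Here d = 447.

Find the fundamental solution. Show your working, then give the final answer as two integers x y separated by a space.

148 7

√447 = [21; 7,42, …], period ℓ=2 (even) → k=1
a_0=21:  p_0=21·1+0=21,  q_0=21·0+1=1
a_1=7:  p_1=7·21+1=148,  q_1=7·1+0=7
fundamental: x₁=148, y₁=7  (since 21904 − 447·49 = 1)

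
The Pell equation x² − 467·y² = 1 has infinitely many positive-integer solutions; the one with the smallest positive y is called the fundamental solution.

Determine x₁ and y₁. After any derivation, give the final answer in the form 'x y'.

√467 → a₀=21, period (1,1,1,1,3,…,1,1,42); ℓ=14 even so k=13
i=0: a=21 ⇒ p=21, q=1
i=1: a=1 ⇒ p=22, q=1
i=2: a=1 ⇒ p=43, q=2
i=3: a=1 ⇒ p=65, q=3
…
i=6: a=3 ⇒ p=1275, q=59
i=7: a=21 ⇒ p=27164, q=1257
i=8: a=3 ⇒ p=82767, q=3830
…
i=12: a=1 ⇒ p=991929, q=45901
i=13: a=1 ⇒ p=1625626, q=75225
→ (1625626, 75225).  Check: 1625626²=2642659891876, 467·75225²=2642659891875, difference 1.

1625626 75225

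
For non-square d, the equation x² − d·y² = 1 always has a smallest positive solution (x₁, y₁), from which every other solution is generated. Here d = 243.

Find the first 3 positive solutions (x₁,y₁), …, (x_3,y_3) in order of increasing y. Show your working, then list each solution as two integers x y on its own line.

√243 → a₀=15, period (1,1,2,3,15,3,2,1,1,30); ℓ=10 even so k=9
k=0  a_k=15  p_k/q_k = 15/1
k=1  a_k=1  p_k/q_k = 16/1
…
k=5  a_k=15  p_k/q_k = 4053/260
k=6  a_k=3  p_k/q_k = 12424/797
k=7  a_k=2  p_k/q_k = 28901/1854
k=8  a_k=1  p_k/q_k = 41325/2651
k=9  a_k=1  p_k/q_k = 70226/4505
fundamental: x₁=70226, y₁=4505  (since 4931691076 − 243·20295025 = 1)
n=2: (70226,4505)∘(70226,4505) = (70226·70226+243·4505·4505, 70226·4505+4505·70226) = (9863382151,632736260)
n=3: (9863382151,632736260)∘(70226,4505) = (70226·9863382151+243·4505·632736260, 70226·632736260+4505·9863382151) = (1385331749802026,88869073185015)

70226 4505
9863382151 632736260
1385331749802026 88869073185015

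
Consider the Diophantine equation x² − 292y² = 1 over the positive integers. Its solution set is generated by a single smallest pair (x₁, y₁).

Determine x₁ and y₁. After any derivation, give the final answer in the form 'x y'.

d=292: √d = [17; 11,2,1,3,8,3,1,2,11,34] (ℓ=10, even), read p_9/q_9
k=0  a_k=17  p_k/q_k = 17/1
k=1  a_k=11  p_k/q_k = 188/11
…
k=3  a_k=1  p_k/q_k = 581/34
k=4  a_k=3  p_k/q_k = 2136/125
…
k=6  a_k=3  p_k/q_k = 55143/3227
k=7  a_k=1  p_k/q_k = 72812/4261
k=8  a_k=2  p_k/q_k = 200767/11749
k=9  a_k=11  p_k/q_k = 2281249/133500
→ (2281249, 133500).  Check: 2281249²=5204097000001, 292·133500²=5204097000000, difference 1.

2281249 133500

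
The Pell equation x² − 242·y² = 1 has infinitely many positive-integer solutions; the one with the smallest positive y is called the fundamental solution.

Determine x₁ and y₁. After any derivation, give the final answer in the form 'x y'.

[15; 1,1,3,1,14,1,3,1,1,30] for √242; ℓ=10 ⇒ convergent index 9
a_0=15:  p_0=15·1+0=15,  q_0=15·0+1=1
a_1=1:  p_1=1·15+1=16,  q_1=1·1+0=1
a_2=1:  p_2=1·16+15=31,  q_2=1·1+1=2
…
a_5=14:  p_5=14·140+109=2069,  q_5=14·9+7=133
…
a_8=1:  p_8=1·8696+2209=10905,  q_8=1·559+142=701
a_9=1:  p_9=1·10905+8696=19601,  q_9=1·701+559=1260
fundamental: x₁=19601, y₁=1260  (since 384199201 − 242·1587600 = 1)

19601 1260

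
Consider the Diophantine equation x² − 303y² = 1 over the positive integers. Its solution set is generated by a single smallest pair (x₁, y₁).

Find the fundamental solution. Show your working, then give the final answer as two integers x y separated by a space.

2524 145

√303 → a₀=17, period (2,2,5,2,2,34); ℓ=6 even so k=5
step 0: (17, 1)  from 17·(1,0) + (0,1)
…
step 3: (470, 27)  from 5·(87,5) + (35,2)
step 4: (1027, 59)  from 2·(470,27) + (87,5)
step 5: (2524, 145)  from 2·(1027,59) + (470,27)
fundamental: x₁=2524, y₁=145  (since 6370576 − 303·21025 = 1)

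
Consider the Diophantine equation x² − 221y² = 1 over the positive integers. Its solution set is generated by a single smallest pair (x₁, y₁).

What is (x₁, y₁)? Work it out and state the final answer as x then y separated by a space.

d=221: √d = [14; 1,6,2,6,1,28] (ℓ=6, even), read p_5/q_5
a_0=14:  p_0=14·1+0=14,  q_0=14·0+1=1
…
a_2=6:  p_2=6·15+14=104,  q_2=6·1+1=7
a_3=2:  p_3=2·104+15=223,  q_3=2·7+1=15
a_4=6:  p_4=6·223+104=1442,  q_4=6·15+7=97
a_5=1:  p_5=1·1442+223=1665,  q_5=1·97+15=112
fundamental: x₁=1665, y₁=112  (since 2772225 − 221·12544 = 1)

1665 112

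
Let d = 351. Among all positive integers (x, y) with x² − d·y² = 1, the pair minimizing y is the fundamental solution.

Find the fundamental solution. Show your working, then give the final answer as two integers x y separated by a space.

62425 3332

[18; 1,2,1,3,2,2,2,3,1,2,1,36] for √351; ℓ=12 ⇒ convergent index 11
step 0: (18, 1)  from 18·(1,0) + (0,1)
step 1: (19, 1)  from 1·(18,1) + (1,0)
step 2: (56, 3)  from 2·(19,1) + (18,1)
step 3: (75, 4)  from 1·(56,3) + (19,1)
step 4: (281, 15)  from 3·(75,4) + (56,3)
step 5: (637, 34)  from 2·(281,15) + (75,4)
step 6: (1555, 83)  from 2·(637,34) + (281,15)
step 7: (3747, 200)  from 2·(1555,83) + (637,34)
step 8: (12796, 683)  from 3·(3747,200) + (1555,83)
step 9: (16543, 883)  from 1·(12796,683) + (3747,200)
step 10: (45882, 2449)  from 2·(16543,883) + (12796,683)
step 11: (62425, 3332)  from 1·(45882,2449) + (16543,883)
→ (62425, 3332).  Check: 62425²=3896880625, 351·3332²=3896880624, difference 1.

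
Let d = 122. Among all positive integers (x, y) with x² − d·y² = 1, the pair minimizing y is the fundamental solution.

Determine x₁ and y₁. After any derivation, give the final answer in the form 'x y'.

243 22

[11; 22] for √122; ℓ=1 ⇒ convergent index 1
step 0: (11, 1)  from 11·(1,0) + (0,1)
step 1: (243, 22)  from 22·(11,1) + (1,0)
→ (243, 22).  Check: 243²=59049, 122·22²=59048, difference 1.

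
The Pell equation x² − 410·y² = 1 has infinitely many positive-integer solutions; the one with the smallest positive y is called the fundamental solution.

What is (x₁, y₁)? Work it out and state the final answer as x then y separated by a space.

81 4

d=410: √d = [20; 4,40] (ℓ=2, even), read p_1/q_1
i=0: a=20 ⇒ p=20, q=1
i=1: a=4 ⇒ p=81, q=4
fundamental: x₁=81, y₁=4  (since 6561 − 410·16 = 1)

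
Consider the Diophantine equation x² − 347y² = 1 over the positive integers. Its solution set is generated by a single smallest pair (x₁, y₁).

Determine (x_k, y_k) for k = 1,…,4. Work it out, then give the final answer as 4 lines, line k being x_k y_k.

√347 → a₀=18, period (1,1,1,2,4,…,1,1,36); ℓ=14 even so k=13
i=0: a=18 ⇒ p=18, q=1
…
i=2: a=1 ⇒ p=37, q=2
…
i=4: a=2 ⇒ p=149, q=8
…
i=6: a=1 ⇒ p=801, q=43
i=7: a=17 ⇒ p=14269, q=766
…
i=9: a=4 ⇒ p=74549, q=4002
…
i=12: a=1 ⇒ p=402885, q=21628
i=13: a=1 ⇒ p=641602, q=34443
(x₁, y₁) = (641602, 34443);  641602² − 347·34443² = 1 ✓
k=2:  x_2 = 641602·641602+347·34443·34443 = 823306252807,  y_2 = 641602·34443+34443·641602 = 44197395372
k=3:  x_3 = 641602·823306252807+347·34443·44197395372 = 1056469876826312026,  y_3 = 641602·44197395372+34443·823306252807 = 56714274530897445
k=4:  x_4 = 641602·1056469876826312026+347·34443·56714274530897445 = 1355666371822207590758497,  y_4 = 641602·56714274530897445+34443·1056469876826312026 = 72775983935101527618408

641602 34443
823306252807 44197395372
1056469876826312026 56714274530897445
1355666371822207590758497 72775983935101527618408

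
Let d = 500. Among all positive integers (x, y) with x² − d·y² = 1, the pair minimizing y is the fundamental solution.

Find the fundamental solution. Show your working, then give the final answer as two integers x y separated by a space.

930249 41602

[22; 2,1,3,2,1,…,1,2,44] for √500; ℓ=14 ⇒ convergent index 13
step 0: (22, 1)  from 22·(1,0) + (0,1)
…
step 5: (805, 36)  from 1·(559,25) + (246,11)
…
step 12: (335522, 15005)  from 1·(259205,11592) + (76317,3413)
step 13: (930249, 41602)  from 2·(335522,15005) + (259205,11592)
fundamental: x₁=930249, y₁=41602  (since 865363202001 − 500·1730726404 = 1)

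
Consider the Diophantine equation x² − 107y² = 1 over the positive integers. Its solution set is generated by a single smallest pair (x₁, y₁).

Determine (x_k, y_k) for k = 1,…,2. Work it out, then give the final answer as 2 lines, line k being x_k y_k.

962 93
1850887 178932

√107 → a₀=10, period (2,1,9,1,2,20); ℓ=6 even so k=5
i=0: a=10 ⇒ p=10, q=1
…
i=4: a=1 ⇒ p=331, q=32
i=5: a=2 ⇒ p=962, q=93
(x₁, y₁) = (962, 93);  962² − 107·93² = 1 ✓
(962+93√107)^2 = 1850887 + 178932√107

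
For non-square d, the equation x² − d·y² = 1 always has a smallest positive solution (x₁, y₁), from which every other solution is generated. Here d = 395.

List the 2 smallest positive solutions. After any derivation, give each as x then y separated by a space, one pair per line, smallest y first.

√395 → a₀=19, period (1,6,1,38); ℓ=4 even so k=3
i=0: a=19 ⇒ p=19, q=1
i=1: a=1 ⇒ p=20, q=1
i=2: a=6 ⇒ p=139, q=7
i=3: a=1 ⇒ p=159, q=8
→ (159, 8).  Check: 159²=25281, 395·8²=25280, difference 1.
n=2: (159,8)∘(159,8) = (159·159+395·8·8, 159·8+8·159) = (50561,2544)

159 8
50561 2544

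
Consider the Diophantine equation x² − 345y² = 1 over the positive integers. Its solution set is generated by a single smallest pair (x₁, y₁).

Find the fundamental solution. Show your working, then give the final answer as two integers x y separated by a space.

6761 364

√345 = [18; 1,1,2,1,6,1,2,1,1,36, …], period ℓ=10 (even) → k=9
k=0  a_k=18  p_k/q_k = 18/1
k=1  a_k=1  p_k/q_k = 19/1
k=2  a_k=1  p_k/q_k = 37/2
k=3  a_k=2  p_k/q_k = 93/5
k=4  a_k=1  p_k/q_k = 130/7
…
k=7  a_k=2  p_k/q_k = 2879/155
k=8  a_k=1  p_k/q_k = 3882/209
k=9  a_k=1  p_k/q_k = 6761/364
fundamental: x₁=6761, y₁=364  (since 45711121 − 345·132496 = 1)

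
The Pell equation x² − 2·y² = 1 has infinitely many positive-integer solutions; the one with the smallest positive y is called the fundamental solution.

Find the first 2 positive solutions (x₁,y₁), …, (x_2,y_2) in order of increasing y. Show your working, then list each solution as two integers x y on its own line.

3 2
17 12

√2 → a₀=1, period (2); ℓ=1 odd so k=1
i=0: a=1 ⇒ p=1, q=1
i=1: a=2 ⇒ p=3, q=2
→ (3, 2).  Check: 3²=9, 2·2²=8, difference 1.
(x_2, y_2) = (3·3 + 2·2·2, 3·2 + 2·3) = (17, 12)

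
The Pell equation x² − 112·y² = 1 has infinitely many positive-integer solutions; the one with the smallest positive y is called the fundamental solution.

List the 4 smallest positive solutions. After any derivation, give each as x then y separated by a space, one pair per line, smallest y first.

[10; 1,1,2,1,1,20] for √112; ℓ=6 ⇒ convergent index 5
k=0  a_k=10  p_k/q_k = 10/1
k=1  a_k=1  p_k/q_k = 11/1
…
k=3  a_k=2  p_k/q_k = 53/5
k=4  a_k=1  p_k/q_k = 74/7
k=5  a_k=1  p_k/q_k = 127/12
→ (127, 12).  Check: 127²=16129, 112·12²=16128, difference 1.
(x_2, y_2) = (127·127 + 112·12·12, 127·12 + 12·127) = (32257, 3048)
(x_3, y_3) = (127·32257 + 112·12·3048, 127·3048 + 12·32257) = (8193151, 774180)
(x_4, y_4) = (127·8193151 + 112·12·774180, 127·774180 + 12·8193151) = (2081028097, 196638672)

127 12
32257 3048
8193151 774180
2081028097 196638672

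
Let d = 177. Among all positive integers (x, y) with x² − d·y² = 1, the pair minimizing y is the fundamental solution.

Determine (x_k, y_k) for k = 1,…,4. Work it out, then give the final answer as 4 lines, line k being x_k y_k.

√177 → a₀=13, period (3,3,2,8,2,3,3,26); ℓ=8 even so k=7
step 0: (13, 1)  from 13·(1,0) + (0,1)
step 1: (40, 3)  from 3·(13,1) + (1,0)
step 2: (133, 10)  from 3·(40,3) + (13,1)
step 3: (306, 23)  from 2·(133,10) + (40,3)
step 4: (2581, 194)  from 8·(306,23) + (133,10)
step 5: (5468, 411)  from 2·(2581,194) + (306,23)
step 6: (18985, 1427)  from 3·(5468,411) + (2581,194)
step 7: (62423, 4692)  from 3·(18985,1427) + (5468,411)
(x₁, y₁) = (62423, 4692);  62423² − 177·4692² = 1 ✓
(62423+4692√177)^2 = 7793261857 + 585777432√177
(62423+4692√177)^3 = 972957569736599 + 73131969270780√177
(62423+4692√177)^4 = 121469860743542176897 + 9130233834994022448√177

62423 4692
7793261857 585777432
972957569736599 73131969270780
121469860743542176897 9130233834994022448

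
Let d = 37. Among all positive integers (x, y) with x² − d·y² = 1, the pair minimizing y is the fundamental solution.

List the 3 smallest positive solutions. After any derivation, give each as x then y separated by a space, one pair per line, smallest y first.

73 12
10657 1752
1555849 255780

√37 = [6; 12, …], period ℓ=1 (odd) → k=1
i=0: a=6 ⇒ p=6, q=1
i=1: a=12 ⇒ p=73, q=12
→ (73, 12).  Check: 73²=5329, 37·12²=5328, difference 1.
(x_2, y_2) = (73·73 + 37·12·12, 73·12 + 12·73) = (10657, 1752)
(x_3, y_3) = (73·10657 + 37·12·1752, 73·1752 + 12·10657) = (1555849, 255780)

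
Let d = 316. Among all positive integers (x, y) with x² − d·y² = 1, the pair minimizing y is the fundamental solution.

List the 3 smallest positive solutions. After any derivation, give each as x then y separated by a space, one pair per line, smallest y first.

12799 720
327628801 18430560
8386642035199 471785474160

[17; 1,3,2,8,2,3,1,34] for √316; ℓ=8 ⇒ convergent index 7
a_0=17:  p_0=17·1+0=17,  q_0=17·0+1=1
…
a_2=3:  p_2=3·18+17=71,  q_2=3·1+1=4
a_3=2:  p_3=2·71+18=160,  q_3=2·4+1=9
a_4=8:  p_4=8·160+71=1351,  q_4=8·9+4=76
a_5=2:  p_5=2·1351+160=2862,  q_5=2·76+9=161
a_6=3:  p_6=3·2862+1351=9937,  q_6=3·161+76=559
a_7=1:  p_7=1·9937+2862=12799,  q_7=1·559+161=720
fundamental: x₁=12799, y₁=720  (since 163814401 − 316·518400 = 1)
n=2: (12799,720)∘(12799,720) = (12799·12799+316·720·720, 12799·720+720·12799) = (327628801,18430560)
n=3: (327628801,18430560)∘(12799,720) = (12799·327628801+316·720·18430560, 12799·18430560+720·327628801) = (8386642035199,471785474160)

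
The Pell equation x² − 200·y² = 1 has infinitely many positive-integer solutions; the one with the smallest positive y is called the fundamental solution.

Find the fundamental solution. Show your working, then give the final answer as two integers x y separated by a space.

d=200: √d = [14; 7,28] (ℓ=2, even), read p_1/q_1
i=0: a=14 ⇒ p=14, q=1
i=1: a=7 ⇒ p=99, q=7
→ (99, 7).  Check: 99²=9801, 200·7²=9800, difference 1.

99 7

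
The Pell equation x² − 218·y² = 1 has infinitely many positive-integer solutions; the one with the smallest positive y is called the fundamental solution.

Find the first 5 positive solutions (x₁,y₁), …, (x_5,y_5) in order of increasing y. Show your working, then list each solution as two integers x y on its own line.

d=218: √d = [14; 1,3,3,1,28] (ℓ=5, odd), read p_9/q_9
k=0  a_k=14  p_k/q_k = 14/1
k=1  a_k=1  p_k/q_k = 15/1
…
k=4  a_k=1  p_k/q_k = 251/17
k=5  a_k=28  p_k/q_k = 7220/489
k=6  a_k=1  p_k/q_k = 7471/506
…
k=8  a_k=3  p_k/q_k = 96370/6527
k=9  a_k=1  p_k/q_k = 126003/8534
fundamental: x₁=126003, y₁=8534  (since 15876756009 − 218·72829156 = 1)
n=2: (126003,8534)∘(126003,8534) = (126003·126003+218·8534·8534, 126003·8534+8534·126003) = (31753512017,2150619204)
n=3: (31753512017,2150619204)∘(126003,8534) = (126003·31753512017+218·8534·2150619204, 126003·2150619204+8534·31753512017) = (8002075549230099,541968943114690)
n=4: (8002075549230099,541968943114690)∘(126003,8534) = (126003·8002075549230099+218·8534·541968943114690, 126003·541968943114690+8534·8002075549230099) = (2016571050827526816577,136579425476409948936)
n=5: (2016571050827526816577,136579425476409948936)∘(126003,8534) = (126003·2016571050827526816577+218·8534·136579425476409948936, 126003·136579425476409948936+8534·2016571050827526816577) = (508188004226839647389073363,34418834696066196648450926)

126003 8534
31753512017 2150619204
8002075549230099 541968943114690
2016571050827526816577 136579425476409948936
508188004226839647389073363 34418834696066196648450926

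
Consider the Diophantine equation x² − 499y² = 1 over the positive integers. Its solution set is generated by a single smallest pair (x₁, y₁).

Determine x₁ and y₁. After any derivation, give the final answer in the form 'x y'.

d=499: √d = [22; 2,1,21,1,2,44] (ℓ=6, even), read p_5/q_5
i=0: a=22 ⇒ p=22, q=1
i=1: a=2 ⇒ p=45, q=2
i=2: a=1 ⇒ p=67, q=3
…
i=4: a=1 ⇒ p=1519, q=68
i=5: a=2 ⇒ p=4490, q=201
(x₁, y₁) = (4490, 201);  4490² − 499·201² = 1 ✓

4490 201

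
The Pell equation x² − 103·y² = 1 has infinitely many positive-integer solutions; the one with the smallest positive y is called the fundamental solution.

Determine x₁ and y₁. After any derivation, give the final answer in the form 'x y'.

227528 22419

[10; 6,1,2,1,1,9,1,1,2,1,6,20] for √103; ℓ=12 ⇒ convergent index 11
k=0  a_k=10  p_k/q_k = 10/1
…
k=3  a_k=2  p_k/q_k = 203/20
…
k=8  a_k=1  p_k/q_k = 9611/947
…
k=10  a_k=1  p_k/q_k = 33877/3338
k=11  a_k=6  p_k/q_k = 227528/22419
(x₁, y₁) = (227528, 22419);  227528² − 103·22419² = 1 ✓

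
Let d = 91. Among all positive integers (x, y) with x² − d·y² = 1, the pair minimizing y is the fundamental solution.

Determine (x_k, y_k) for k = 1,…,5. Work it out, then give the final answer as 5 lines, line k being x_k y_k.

√91 → a₀=9, period (1,1,5,1,5,1,1,18); ℓ=8 even so k=7
i=0: a=9 ⇒ p=9, q=1
…
i=2: a=1 ⇒ p=19, q=2
i=3: a=5 ⇒ p=105, q=11
i=4: a=1 ⇒ p=124, q=13
i=5: a=5 ⇒ p=725, q=76
i=6: a=1 ⇒ p=849, q=89
i=7: a=1 ⇒ p=1574, q=165
(x₁, y₁) = (1574, 165);  1574² − 91·165² = 1 ✓
n=2: (1574,165)∘(1574,165) = (1574·1574+91·165·165, 1574·165+165·1574) = (4954951,519420)
n=3: (4954951,519420)∘(1574,165) = (1574·4954951+91·165·519420, 1574·519420+165·4954951) = (15598184174,1635133995)
n=4: (15598184174,1635133995)∘(1574,165) = (1574·15598184174+91·165·1635133995, 1574·1635133995+165·15598184174) = (49103078824801,5147401296840)
n=5: (49103078824801,5147401296840)∘(1574,165) = (1574·49103078824801+91·165·5147401296840, 1574·5147401296840+165·49103078824801) = (154576476542289374,16204017647318325)

1574 165
4954951 519420
15598184174 1635133995
49103078824801 5147401296840
154576476542289374 16204017647318325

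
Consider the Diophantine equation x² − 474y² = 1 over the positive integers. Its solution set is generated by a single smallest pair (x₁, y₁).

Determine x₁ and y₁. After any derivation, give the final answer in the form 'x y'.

193549 8890

d=474: √d = [21; 1,3,2,1,1,…,3,1,42] (ℓ=14, even), read p_13/q_13
i=0: a=21 ⇒ p=21, q=1
…
i=3: a=2 ⇒ p=196, q=9
…
i=5: a=1 ⇒ p=479, q=22
…
i=7: a=6 ⇒ p=5051, q=232
i=8: a=1 ⇒ p=5813, q=267
i=9: a=1 ⇒ p=10864, q=499
…
i=11: a=2 ⇒ p=44218, q=2031
i=12: a=3 ⇒ p=149331, q=6859
i=13: a=1 ⇒ p=193549, q=8890
(x₁, y₁) = (193549, 8890);  193549² − 474·8890² = 1 ✓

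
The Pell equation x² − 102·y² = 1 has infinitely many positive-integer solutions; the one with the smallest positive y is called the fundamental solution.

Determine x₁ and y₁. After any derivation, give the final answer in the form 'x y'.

√102 = [10; 10,20, …], period ℓ=2 (even) → k=1
i=0: a=10 ⇒ p=10, q=1
i=1: a=10 ⇒ p=101, q=10
(x₁, y₁) = (101, 10);  101² − 102·10² = 1 ✓

101 10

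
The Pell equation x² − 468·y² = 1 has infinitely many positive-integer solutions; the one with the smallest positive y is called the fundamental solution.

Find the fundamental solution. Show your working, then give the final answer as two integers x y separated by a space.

d=468: √d = [21; 1,1,1,2,1,1,1,42] (ℓ=8, even), read p_7/q_7
step 0: (21, 1)  from 21·(1,0) + (0,1)
step 1: (22, 1)  from 1·(21,1) + (1,0)
…
step 3: (65, 3)  from 1·(43,2) + (22,1)
…
step 5: (238, 11)  from 1·(173,8) + (65,3)
step 6: (411, 19)  from 1·(238,11) + (173,8)
step 7: (649, 30)  from 1·(411,19) + (238,11)
(x₁, y₁) = (649, 30);  649² − 468·30² = 1 ✓

649 30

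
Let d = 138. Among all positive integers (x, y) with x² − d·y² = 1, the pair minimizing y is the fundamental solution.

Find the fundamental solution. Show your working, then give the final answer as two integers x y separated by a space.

√138 → a₀=11, period (1,2,1,22); ℓ=4 even so k=3
k=0  a_k=11  p_k/q_k = 11/1
…
k=2  a_k=2  p_k/q_k = 35/3
k=3  a_k=1  p_k/q_k = 47/4
fundamental: x₁=47, y₁=4  (since 2209 − 138·16 = 1)

47 4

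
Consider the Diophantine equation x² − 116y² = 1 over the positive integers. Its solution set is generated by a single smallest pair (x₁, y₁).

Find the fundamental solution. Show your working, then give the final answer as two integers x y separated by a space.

√116 → a₀=10, period (1,3,2,1,4,1,2,3,1,20); ℓ=10 even so k=9
a_0=10:  p_0=10·1+0=10,  q_0=10·0+1=1
a_1=1:  p_1=1·10+1=11,  q_1=1·1+0=1
a_2=3:  p_2=3·11+10=43,  q_2=3·1+1=4
a_3=2:  p_3=2·43+11=97,  q_3=2·4+1=9
…
a_5=4:  p_5=4·140+97=657,  q_5=4·13+9=61
a_6=1:  p_6=1·657+140=797,  q_6=1·61+13=74
a_7=2:  p_7=2·797+657=2251,  q_7=2·74+61=209
a_8=3:  p_8=3·2251+797=7550,  q_8=3·209+74=701
a_9=1:  p_9=1·7550+2251=9801,  q_9=1·701+209=910
→ (9801, 910).  Check: 9801²=96059601, 116·910²=96059600, difference 1.

9801 910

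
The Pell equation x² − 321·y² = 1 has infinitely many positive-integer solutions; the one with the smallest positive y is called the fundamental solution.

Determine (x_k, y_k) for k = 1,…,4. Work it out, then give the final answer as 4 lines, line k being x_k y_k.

√321 = [17; 1,10,1,34, …], period ℓ=4 (even) → k=3
i=0: a=17 ⇒ p=17, q=1
…
i=2: a=10 ⇒ p=197, q=11
i=3: a=1 ⇒ p=215, q=12
fundamental: x₁=215, y₁=12  (since 46225 − 321·144 = 1)
k=2:  x_2 = 215·215+321·12·12 = 92449,  y_2 = 215·12+12·215 = 5160
k=3:  x_3 = 215·92449+321·12·5160 = 39752855,  y_3 = 215·5160+12·92449 = 2218788
k=4:  x_4 = 215·39752855+321·12·2218788 = 17093635201,  y_4 = 215·2218788+12·39752855 = 954073680

215 12
92449 5160
39752855 2218788
17093635201 954073680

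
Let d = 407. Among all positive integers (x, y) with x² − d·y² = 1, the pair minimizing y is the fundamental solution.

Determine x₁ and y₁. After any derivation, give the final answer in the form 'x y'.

[20; 5,1,2,1,5,40] for √407; ℓ=6 ⇒ convergent index 5
k=0  a_k=20  p_k/q_k = 20/1
…
k=4  a_k=1  p_k/q_k = 464/23
k=5  a_k=5  p_k/q_k = 2663/132
fundamental: x₁=2663, y₁=132  (since 7091569 − 407·17424 = 1)

2663 132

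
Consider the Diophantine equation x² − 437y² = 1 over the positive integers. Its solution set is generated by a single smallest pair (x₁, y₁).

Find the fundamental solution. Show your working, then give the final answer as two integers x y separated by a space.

d=437: √d = [20; 1,9,2,9,1,40] (ℓ=6, even), read p_5/q_5
a_0=20:  p_0=20·1+0=20,  q_0=20·0+1=1
a_1=1:  p_1=1·20+1=21,  q_1=1·1+0=1
…
a_3=2:  p_3=2·209+21=439,  q_3=2·10+1=21
a_4=9:  p_4=9·439+209=4160,  q_4=9·21+10=199
a_5=1:  p_5=1·4160+439=4599,  q_5=1·199+21=220
→ (4599, 220).  Check: 4599²=21150801, 437·220²=21150800, difference 1.

4599 220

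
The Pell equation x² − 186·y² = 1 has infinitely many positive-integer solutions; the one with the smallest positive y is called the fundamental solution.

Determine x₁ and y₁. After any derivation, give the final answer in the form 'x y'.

[13; 1,1,1,3,4,3,1,1,1,26] for √186; ℓ=10 ⇒ convergent index 9
a_0=13:  p_0=13·1+0=13,  q_0=13·0+1=1
a_1=1:  p_1=1·13+1=14,  q_1=1·1+0=1
a_2=1:  p_2=1·14+13=27,  q_2=1·1+1=2
a_3=1:  p_3=1·27+14=41,  q_3=1·2+1=3
a_4=3:  p_4=3·41+27=150,  q_4=3·3+2=11
a_5=4:  p_5=4·150+41=641,  q_5=4·11+3=47
…
a_8=1:  p_8=1·2714+2073=4787,  q_8=1·199+152=351
a_9=1:  p_9=1·4787+2714=7501,  q_9=1·351+199=550
(x₁, y₁) = (7501, 550);  7501² − 186·550² = 1 ✓

7501 550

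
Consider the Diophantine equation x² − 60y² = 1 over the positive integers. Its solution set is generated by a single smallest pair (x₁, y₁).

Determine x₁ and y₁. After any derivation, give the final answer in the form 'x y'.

31 4

√60 = [7; 1,2,1,14, …], period ℓ=4 (even) → k=3
k=0  a_k=7  p_k/q_k = 7/1
…
k=2  a_k=2  p_k/q_k = 23/3
k=3  a_k=1  p_k/q_k = 31/4
(x₁, y₁) = (31, 4);  31² − 60·4² = 1 ✓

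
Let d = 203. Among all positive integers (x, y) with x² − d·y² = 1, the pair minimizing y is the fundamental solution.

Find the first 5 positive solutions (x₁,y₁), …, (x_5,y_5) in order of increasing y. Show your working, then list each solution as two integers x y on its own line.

√203 → a₀=14, period (4,28); ℓ=2 even so k=1
a_0=14:  p_0=14·1+0=14,  q_0=14·0+1=1
a_1=4:  p_1=4·14+1=57,  q_1=4·1+0=4
(x₁, y₁) = (57, 4);  57² − 203·4² = 1 ✓
(x_2, y_2) = (57·57 + 203·4·4, 57·4 + 4·57) = (6497, 456)
(x_3, y_3) = (57·6497 + 203·4·456, 57·456 + 4·6497) = (740601, 51980)
(x_4, y_4) = (57·740601 + 203·4·51980, 57·51980 + 4·740601) = (84422017, 5925264)
(x_5, y_5) = (57·84422017 + 203·4·5925264, 57·5925264 + 4·84422017) = (9623369337, 675428116)

57 4
6497 456
740601 51980
84422017 5925264
9623369337 675428116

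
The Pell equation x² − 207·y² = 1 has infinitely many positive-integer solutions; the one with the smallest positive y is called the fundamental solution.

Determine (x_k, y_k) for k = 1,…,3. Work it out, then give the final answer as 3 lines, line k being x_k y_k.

d=207: √d = [14; 2,1,1,2,1,1,2,28] (ℓ=8, even), read p_7/q_7
a_0=14:  p_0=14·1+0=14,  q_0=14·0+1=1
a_1=2:  p_1=2·14+1=29,  q_1=2·1+0=2
a_2=1:  p_2=1·29+14=43,  q_2=1·2+1=3
…
a_4=2:  p_4=2·72+43=187,  q_4=2·5+3=13
…
a_6=1:  p_6=1·259+187=446,  q_6=1·18+13=31
a_7=2:  p_7=2·446+259=1151,  q_7=2·31+18=80
(x₁, y₁) = (1151, 80);  1151² − 207·80² = 1 ✓
(x_2, y_2) = (1151·1151 + 207·80·80, 1151·80 + 80·1151) = (2649601, 184160)
(x_3, y_3) = (1151·2649601 + 207·80·184160, 1151·184160 + 80·2649601) = (6099380351, 423936240)

1151 80
2649601 184160
6099380351 423936240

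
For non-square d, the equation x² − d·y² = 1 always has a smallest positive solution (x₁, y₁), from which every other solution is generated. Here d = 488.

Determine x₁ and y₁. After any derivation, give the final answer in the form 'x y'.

√488 = [22; 11,44, …], period ℓ=2 (even) → k=1
k=0  a_k=22  p_k/q_k = 22/1
k=1  a_k=11  p_k/q_k = 243/11
→ (243, 11).  Check: 243²=59049, 488·11²=59048, difference 1.

243 11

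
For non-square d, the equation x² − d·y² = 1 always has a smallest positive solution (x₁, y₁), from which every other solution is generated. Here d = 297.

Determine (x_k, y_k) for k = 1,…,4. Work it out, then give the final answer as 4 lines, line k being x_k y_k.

48599 2820
4723725601 274098360
459136680917399 26641812392460
44627167107085622401 2589530880648228720

d=297: √d = [17; 4,3,1,1,2,1,1,3,4,34] (ℓ=10, even), read p_9/q_9
a_0=17:  p_0=17·1+0=17,  q_0=17·0+1=1
…
a_2=3:  p_2=3·69+17=224,  q_2=3·4+1=13
…
a_6=1:  p_6=1·1327+517=1844,  q_6=1·77+30=107
a_7=1:  p_7=1·1844+1327=3171,  q_7=1·107+77=184
a_8=3:  p_8=3·3171+1844=11357,  q_8=3·184+107=659
a_9=4:  p_9=4·11357+3171=48599,  q_9=4·659+184=2820
→ (48599, 2820).  Check: 48599²=2361862801, 297·2820²=2361862800, difference 1.
(x_2, y_2) = (48599·48599 + 297·2820·2820, 48599·2820 + 2820·48599) = (4723725601, 274098360)
(x_3, y_3) = (48599·4723725601 + 297·2820·274098360, 48599·274098360 + 2820·4723725601) = (459136680917399, 26641812392460)
(x_4, y_4) = (48599·459136680917399 + 297·2820·26641812392460, 48599·26641812392460 + 2820·459136680917399) = (44627167107085622401, 2589530880648228720)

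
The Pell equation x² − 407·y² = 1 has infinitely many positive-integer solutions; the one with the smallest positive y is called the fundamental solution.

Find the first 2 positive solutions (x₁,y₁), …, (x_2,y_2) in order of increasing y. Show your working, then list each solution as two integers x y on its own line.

2663 132
14183137 703032

d=407: √d = [20; 5,1,2,1,5,40] (ℓ=6, even), read p_5/q_5
k=0  a_k=20  p_k/q_k = 20/1
…
k=2  a_k=1  p_k/q_k = 121/6
k=3  a_k=2  p_k/q_k = 343/17
k=4  a_k=1  p_k/q_k = 464/23
k=5  a_k=5  p_k/q_k = 2663/132
→ (2663, 132).  Check: 2663²=7091569, 407·132²=7091568, difference 1.
(2663+132√407)^2 = 14183137 + 703032√407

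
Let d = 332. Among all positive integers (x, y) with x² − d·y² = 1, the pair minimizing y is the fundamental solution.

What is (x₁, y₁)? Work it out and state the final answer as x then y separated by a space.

13447 738

[18; 4,1,1,8,1,1,4,36] for √332; ℓ=8 ⇒ convergent index 7
a_0=18:  p_0=18·1+0=18,  q_0=18·0+1=1
a_1=4:  p_1=4·18+1=73,  q_1=4·1+0=4
a_2=1:  p_2=1·73+18=91,  q_2=1·4+1=5
a_3=1:  p_3=1·91+73=164,  q_3=1·5+4=9
…
a_5=1:  p_5=1·1403+164=1567,  q_5=1·77+9=86
a_6=1:  p_6=1·1567+1403=2970,  q_6=1·86+77=163
a_7=4:  p_7=4·2970+1567=13447,  q_7=4·163+86=738
fundamental: x₁=13447, y₁=738  (since 180821809 − 332·544644 = 1)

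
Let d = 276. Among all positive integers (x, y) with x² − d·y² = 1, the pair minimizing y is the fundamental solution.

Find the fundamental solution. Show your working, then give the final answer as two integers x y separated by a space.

7775 468

[16; 1,1,1,1,2,2,2,1,1,1,1,32] for √276; ℓ=12 ⇒ convergent index 11
i=0: a=16 ⇒ p=16, q=1
i=1: a=1 ⇒ p=17, q=1
…
i=4: a=1 ⇒ p=83, q=5
i=5: a=2 ⇒ p=216, q=13
i=6: a=2 ⇒ p=515, q=31
…
i=9: a=1 ⇒ p=3007, q=181
i=10: a=1 ⇒ p=4768, q=287
i=11: a=1 ⇒ p=7775, q=468
→ (7775, 468).  Check: 7775²=60450625, 276·468²=60450624, difference 1.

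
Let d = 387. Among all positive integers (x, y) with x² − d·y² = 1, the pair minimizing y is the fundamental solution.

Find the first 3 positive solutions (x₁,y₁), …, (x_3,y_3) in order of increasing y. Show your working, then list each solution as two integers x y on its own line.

[19; 1,2,19,2,1,38] for √387; ℓ=6 ⇒ convergent index 5
step 0: (19, 1)  from 19·(1,0) + (0,1)
…
step 2: (59, 3)  from 2·(20,1) + (19,1)
step 3: (1141, 58)  from 19·(59,3) + (20,1)
step 4: (2341, 119)  from 2·(1141,58) + (59,3)
step 5: (3482, 177)  from 1·(2341,119) + (1141,58)
fundamental: x₁=3482, y₁=177  (since 12124324 − 387·31329 = 1)
n=2: (3482,177)∘(3482,177) = (3482·3482+387·177·177, 3482·177+177·3482) = (24248647,1232628)
n=3: (24248647,1232628)∘(3482,177) = (3482·24248647+387·177·1232628, 3482·1232628+177·24248647) = (168867574226,8584021215)

3482 177
24248647 1232628
168867574226 8584021215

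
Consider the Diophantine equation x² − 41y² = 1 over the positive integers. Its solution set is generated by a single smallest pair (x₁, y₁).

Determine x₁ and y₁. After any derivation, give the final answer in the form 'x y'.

2049 320

√41 = [6; 2,2,12, …], period ℓ=3 (odd) → k=5
a_0=6:  p_0=6·1+0=6,  q_0=6·0+1=1
a_1=2:  p_1=2·6+1=13,  q_1=2·1+0=2
a_2=2:  p_2=2·13+6=32,  q_2=2·2+1=5
…
a_4=2:  p_4=2·397+32=826,  q_4=2·62+5=129
a_5=2:  p_5=2·826+397=2049,  q_5=2·129+62=320
→ (2049, 320).  Check: 2049²=4198401, 41·320²=4198400, difference 1.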